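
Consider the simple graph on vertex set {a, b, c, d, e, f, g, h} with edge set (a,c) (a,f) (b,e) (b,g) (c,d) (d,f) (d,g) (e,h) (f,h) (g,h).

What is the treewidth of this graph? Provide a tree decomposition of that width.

The largest bag has 3 vertices, giving width 2; this decomposition certifies tw(G) ≤ 2. For the lower bound, G contains the cycle b–e–h–g–b, so G is not a forest; only forests have treewidth ≤ 1, hence tw(G) ≥ 2. The upper and lower bounds meet at 2, so that is the treewidth.

Treewidth 2.
Bags: B1 = {b, e, g}  B2 = {e, g, h}  B3 = {d, g, h}  B4 = {d, f, h}  B5 = {c, d, f}  B6 = {a, c, f}
Tree: B1–B2, B2–B3, B3–B4, B4–B5, B5–B6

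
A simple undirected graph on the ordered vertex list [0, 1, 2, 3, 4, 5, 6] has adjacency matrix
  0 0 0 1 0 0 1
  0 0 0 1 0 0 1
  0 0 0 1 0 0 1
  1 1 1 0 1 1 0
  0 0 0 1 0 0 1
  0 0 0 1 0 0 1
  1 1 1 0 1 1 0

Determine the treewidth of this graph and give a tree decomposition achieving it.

Every bag has size at most 3, so the width is 3 − 1 = 2 and tw(G) ≤ 2. Since 6–5–3–4–6 is a cycle in G, G is not acyclic. Forests are exactly the graphs of treewidth ≤ 1, so tw(G) ≥ 2. Therefore the treewidth is 2.

Treewidth 2.
Bags: B1 = {3, 5, 6}  B2 = {3, 4, 6}  B3 = {2, 3, 6}  B4 = {1, 3, 6}  B5 = {0, 3, 6}
Tree: B1–B2, B2–B3, B3–B4, B4–B5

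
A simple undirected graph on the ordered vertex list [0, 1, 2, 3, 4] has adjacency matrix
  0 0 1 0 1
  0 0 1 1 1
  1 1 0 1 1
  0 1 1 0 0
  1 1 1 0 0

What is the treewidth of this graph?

2

A width-2 tree decomposition is:
Bags: B1 = {1, 2, 4}  B2 = {1, 2, 3}  B3 = {0, 2, 4}
Tree: B1–B2, B1–B3
Every bag has size at most 3, so the width is 3 − 1 = 2 and tw(G) ≤ 2. On the other hand G contains the 3-clique {0, 2, 4}. A clique must lie in a single bag of any decomposition, so no decomposition can have width below 2. Hence tw(G) = 2 exactly.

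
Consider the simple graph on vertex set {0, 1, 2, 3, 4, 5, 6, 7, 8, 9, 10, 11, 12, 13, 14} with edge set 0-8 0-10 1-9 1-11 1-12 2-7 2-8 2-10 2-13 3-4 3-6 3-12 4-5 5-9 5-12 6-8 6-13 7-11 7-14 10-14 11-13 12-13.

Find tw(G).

3

A width-3 tree decomposition is:
Bags: B1 = {1, 4, 5, 9}  B2 = {1, 4, 5, 12}  B3 = {1, 3, 4, 12}  B4 = {1, 3, 11, 12}  B5 = {3, 11, 12, 13}  B6 = {3, 6, 11, 13}  B7 = {6, 7, 11, 13}  B8 = {2, 6, 7, 13}  B9 = {2, 6, 7, 8}  B10 = {2, 7, 8, 14}  B11 = {2, 8, 10, 14}  B12 = {0, 8, 10, 14}
Tree: B1–B2, B2–B3, B3–B4, B4–B5, B5–B6, B6–B7, B7–B8, B8–B9, B9–B10, B10–B11, B11–B12
Each bag holds 4 vertices, so the decomposition has width 3, which upper-bounds the treewidth. For the lower bound: the 4 vertex sets {4,5,9}, {1}, {12}, {3,6,11,13} are disjoint, each induces a connected subgraph, and every pair is joined by at least one edge of G. Contracting each set to a single vertex therefore yields K_{4} as a minor, and since treewidth is minor-monotone, tw(G) ≥ tw(K_{4}) = 3. The upper and lower bounds meet at 3, so that is the treewidth.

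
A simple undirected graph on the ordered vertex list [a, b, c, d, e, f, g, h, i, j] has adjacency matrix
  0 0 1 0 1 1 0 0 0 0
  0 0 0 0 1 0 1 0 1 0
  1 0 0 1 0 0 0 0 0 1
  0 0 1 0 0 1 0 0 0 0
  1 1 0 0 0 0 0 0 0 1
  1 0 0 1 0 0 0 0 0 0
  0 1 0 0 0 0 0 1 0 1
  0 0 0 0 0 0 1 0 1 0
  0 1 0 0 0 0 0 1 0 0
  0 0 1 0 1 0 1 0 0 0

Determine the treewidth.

A width-2 tree decomposition is:
Bags: B1 = {b, h, i}  B2 = {b, g, h}  B3 = {b, e, g}  B4 = {e, g, j}  B5 = {a, e, j}  B6 = {a, c, j}  B7 = {a, c, f}  B8 = {c, d, f}
Tree: B1–B2, B2–B3, B3–B4, B4–B5, B5–B6, B6–B7, B7–B8
Each bag holds 3 vertices, so the decomposition has width 2, which upper-bounds the treewidth. The edges i–h–g–b–i form a cycle, so G is not a tree and its treewidth is at least 2. Therefore the treewidth is 2.

2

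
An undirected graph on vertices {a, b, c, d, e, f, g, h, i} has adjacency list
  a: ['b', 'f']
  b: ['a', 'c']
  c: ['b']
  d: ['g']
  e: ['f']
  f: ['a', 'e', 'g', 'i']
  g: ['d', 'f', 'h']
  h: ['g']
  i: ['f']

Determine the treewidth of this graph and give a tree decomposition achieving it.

Treewidth 1.
One such decomposition:
Bags: B1 = {f, g}  B2 = {a, f}  B3 = {a, b}  B4 = {d, g}  B5 = {e, f}  B6 = {g, h}  B7 = {b, c}  B8 = {f, i}
Tree: B1–B2, B2–B3, B1–B4, B1–B5, B4–B6, B3–B7, B1–B8

Every bag has size at most 2, so the width is 2 − 1 = 1 and tw(G) ≤ 1. Since G has at least one edge (e.g. f–g), it is not an edgeless graph, so tw(G) ≥ 1. Combining the bounds, tw(G) = 1.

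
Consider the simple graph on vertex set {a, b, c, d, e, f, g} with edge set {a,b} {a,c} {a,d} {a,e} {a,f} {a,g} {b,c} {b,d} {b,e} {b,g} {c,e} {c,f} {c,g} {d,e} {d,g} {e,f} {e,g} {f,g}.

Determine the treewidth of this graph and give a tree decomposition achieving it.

Treewidth 4.
One optimal decomposition is:
Bags: B1 = {a, c, e, f, g}  B2 = {a, b, c, e, g}  B3 = {a, b, d, e, g}
Tree: B1–B2, B2–B3

Each bag holds 5 vertices, so the decomposition has width 4, which upper-bounds the treewidth. Conversely, {a, b, d, e, g} is a clique of size 5, and the vertices of any clique must share a bag in every tree decomposition; so some bag has ≥ 5 vertices and tw(G) ≥ 4. Combining the bounds, tw(G) = 4.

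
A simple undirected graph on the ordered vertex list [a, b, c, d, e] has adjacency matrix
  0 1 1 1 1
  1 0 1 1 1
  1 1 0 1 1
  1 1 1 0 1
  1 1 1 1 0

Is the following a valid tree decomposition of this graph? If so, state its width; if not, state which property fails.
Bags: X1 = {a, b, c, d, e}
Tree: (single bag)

Checking the three conditions: (i) the bags cover all of {a, b, c, d, e}; (ii) for each edge, some bag contains both endpoints; (iii) the bags containing any fixed vertex form a subtree. All hold, so the decomposition is valid with width 5 − 1 = 4.

Yes; width 4.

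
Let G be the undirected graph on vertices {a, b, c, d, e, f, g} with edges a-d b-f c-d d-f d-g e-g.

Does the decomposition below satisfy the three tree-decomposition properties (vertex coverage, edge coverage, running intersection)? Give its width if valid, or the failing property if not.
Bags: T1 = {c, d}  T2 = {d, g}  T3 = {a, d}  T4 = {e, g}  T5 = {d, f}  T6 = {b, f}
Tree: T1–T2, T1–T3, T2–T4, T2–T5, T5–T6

Vertex coverage: the bags together contain {a, b, c, d, e, f, g}, the full vertex set. Edge coverage: each edge of G has both endpoints in at least one bag. Running intersection: for every vertex, the bags containing it form a connected subtree. All three properties hold, so this is a valid tree decomposition of width max|bag| − 1 = 1, and hence tw(G) ≤ 1.

Yes; width 1.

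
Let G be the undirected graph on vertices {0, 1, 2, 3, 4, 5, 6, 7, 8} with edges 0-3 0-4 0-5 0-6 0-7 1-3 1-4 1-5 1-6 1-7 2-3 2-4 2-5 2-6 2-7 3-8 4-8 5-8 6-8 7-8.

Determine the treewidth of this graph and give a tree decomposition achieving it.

Treewidth 4.
Bags: B1 = {0, 1, 2, 7, 8}  B2 = {0, 1, 2, 3, 8}  B3 = {0, 1, 2, 5, 8}  B4 = {0, 1, 2, 6, 8}  B5 = {0, 1, 2, 4, 8}
Tree: B1–B2, B2–B3, B3–B4, B4–B5

Each bag holds 5 vertices, so the decomposition has width 4, which upper-bounds the treewidth. For the lower bound: the 5 vertex sets {2,7}, {0,3}, {5,8}, {1}, {6} are disjoint, each induces a connected subgraph, and every pair is joined by at least one edge of G. Contracting each set to a single vertex therefore yields K_{5} as a minor, and since treewidth is minor-monotone, tw(G) ≥ tw(K_{5}) = 4. The upper and lower bounds meet at 4, so that is the treewidth.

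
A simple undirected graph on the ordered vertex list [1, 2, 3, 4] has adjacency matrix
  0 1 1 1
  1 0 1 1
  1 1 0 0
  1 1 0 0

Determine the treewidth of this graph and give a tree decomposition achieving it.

The largest bag has 3 vertices, giving width 2; this decomposition certifies tw(G) ≤ 2. Conversely, {1, 2, 3} is a clique of size 3, and the vertices of any clique must share a bag in every tree decomposition; so some bag has ≥ 3 vertices and tw(G) ≥ 2. Combining the bounds, tw(G) = 2.

Treewidth 2.
Bags: B1 = {1, 2, 3}  B2 = {1, 2, 4}
Tree: B1–B2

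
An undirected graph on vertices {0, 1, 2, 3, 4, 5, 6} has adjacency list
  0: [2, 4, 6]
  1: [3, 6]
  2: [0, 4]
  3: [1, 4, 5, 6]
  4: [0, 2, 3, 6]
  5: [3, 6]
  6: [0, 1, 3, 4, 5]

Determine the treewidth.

A width-2 tree decomposition is:
Bags: B1 = {1, 3, 6}  B2 = {3, 4, 6}  B3 = {3, 5, 6}  B4 = {0, 4, 6}  B5 = {0, 2, 4}
Tree: B1–B2, B2–B3, B2–B4, B4–B5
The largest bag has 3 vertices, giving width 2; this decomposition certifies tw(G) ≤ 2. For the lower bound, the 3 vertices {0, 2, 4} are pairwise adjacent, and any tree decomposition puts a clique entirely inside one bag — forcing width ≥ 2. Combining the bounds, tw(G) = 2.

2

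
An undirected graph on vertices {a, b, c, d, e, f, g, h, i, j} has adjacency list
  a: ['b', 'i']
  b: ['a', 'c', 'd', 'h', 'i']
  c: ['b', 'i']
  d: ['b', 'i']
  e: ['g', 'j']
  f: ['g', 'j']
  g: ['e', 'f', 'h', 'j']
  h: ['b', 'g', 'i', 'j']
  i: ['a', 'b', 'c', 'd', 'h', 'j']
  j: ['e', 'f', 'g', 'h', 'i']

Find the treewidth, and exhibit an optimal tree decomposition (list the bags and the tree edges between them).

Treewidth 2.
One optimal decomposition is:
Bags: B1 = {g, h, j}  B2 = {f, g, j}  B3 = {e, g, j}  B4 = {h, i, j}  B5 = {b, h, i}  B6 = {b, c, i}  B7 = {a, b, i}  B8 = {b, d, i}
Tree: B1–B2, B1–B3, B1–B4, B4–B5, B5–B6, B5–B7, B5–B8

The largest bag has 3 vertices, giving width 2; this decomposition certifies tw(G) ≤ 2. For the lower bound, the 3 vertices {e, g, j} are pairwise adjacent, and any tree decomposition puts a clique entirely inside one bag — forcing width ≥ 2. The upper and lower bounds meet at 2, so that is the treewidth.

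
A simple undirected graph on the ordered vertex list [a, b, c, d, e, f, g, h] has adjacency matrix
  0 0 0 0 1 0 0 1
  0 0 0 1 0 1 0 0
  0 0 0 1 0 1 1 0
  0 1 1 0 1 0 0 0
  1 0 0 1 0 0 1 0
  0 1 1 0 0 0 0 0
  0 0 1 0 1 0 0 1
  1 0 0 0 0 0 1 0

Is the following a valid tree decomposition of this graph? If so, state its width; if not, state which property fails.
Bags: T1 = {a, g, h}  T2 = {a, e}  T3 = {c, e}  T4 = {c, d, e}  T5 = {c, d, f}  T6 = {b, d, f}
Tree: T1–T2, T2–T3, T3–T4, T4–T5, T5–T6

No — edge (g,e) lies in no bag.

A tree decomposition must satisfy three properties: every vertex lies in some bag; for every edge, both endpoints lie together in some bag; and for every vertex, the bags containing it form a connected subtree. Here edge (g,e) lies in no bag, so the decomposition is invalid.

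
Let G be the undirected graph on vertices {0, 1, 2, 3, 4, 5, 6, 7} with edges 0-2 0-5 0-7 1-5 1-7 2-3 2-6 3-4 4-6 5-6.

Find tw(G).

A width-2 tree decomposition is:
Bags: B1 = {0, 1, 7}  B2 = {0, 1, 5}  B3 = {0, 2, 5}  B4 = {2, 5, 6}  B5 = {2, 3, 6}  B6 = {3, 4, 6}
Tree: B1–B2, B2–B3, B3–B4, B4–B5, B5–B6
Each bag holds 3 vertices, so the decomposition has width 2, which upper-bounds the treewidth. For the lower bound, G contains the cycle 7–1–5–0–7, so G is not a forest; only forests have treewidth ≤ 1, hence tw(G) ≥ 2. The upper and lower bounds meet at 2, so that is the treewidth.

2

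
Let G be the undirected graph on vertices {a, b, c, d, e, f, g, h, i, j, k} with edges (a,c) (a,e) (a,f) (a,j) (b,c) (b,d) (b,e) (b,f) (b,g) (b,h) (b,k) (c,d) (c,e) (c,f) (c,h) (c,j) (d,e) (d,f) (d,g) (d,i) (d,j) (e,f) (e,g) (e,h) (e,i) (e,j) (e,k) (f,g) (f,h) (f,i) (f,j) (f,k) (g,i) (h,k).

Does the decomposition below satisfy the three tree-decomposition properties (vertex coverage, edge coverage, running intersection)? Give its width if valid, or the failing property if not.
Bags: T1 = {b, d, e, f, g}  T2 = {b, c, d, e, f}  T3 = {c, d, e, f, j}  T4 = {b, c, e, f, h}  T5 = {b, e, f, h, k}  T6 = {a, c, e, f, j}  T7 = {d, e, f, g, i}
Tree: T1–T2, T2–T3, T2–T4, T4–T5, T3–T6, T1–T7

Every vertex of G appears in some bag (union = {a, b, c, d, e, f, g, h, i, j, k}); every edge is covered by a bag; and for each vertex v the set of bags containing v is connected in the bag tree. The decomposition is therefore valid. The largest bag has 5 vertices, so the width is 4.

Yes; width 4.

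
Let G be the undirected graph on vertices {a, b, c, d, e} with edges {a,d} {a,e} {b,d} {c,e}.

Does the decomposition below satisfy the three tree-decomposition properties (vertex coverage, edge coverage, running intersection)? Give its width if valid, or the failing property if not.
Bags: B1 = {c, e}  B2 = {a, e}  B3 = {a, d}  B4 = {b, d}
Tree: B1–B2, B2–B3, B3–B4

Checking the three conditions: (i) the bags cover all of {a, b, c, d, e}; (ii) for each edge, some bag contains both endpoints; (iii) the bags containing any fixed vertex form a subtree. All hold, so the decomposition is valid with width 2 − 1 = 1.

Yes; width 1.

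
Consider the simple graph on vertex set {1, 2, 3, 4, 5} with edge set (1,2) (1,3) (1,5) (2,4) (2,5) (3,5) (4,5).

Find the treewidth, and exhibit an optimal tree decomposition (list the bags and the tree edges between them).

Each bag holds 3 vertices, so the decomposition has width 2, which upper-bounds the treewidth. For the lower bound, the 3 vertices {1, 2, 5} are pairwise adjacent, and any tree decomposition puts a clique entirely inside one bag — forcing width ≥ 2. Therefore the treewidth is 2.

Treewidth 2.
One such decomposition:
Bags: B1 = {1, 2, 5}  B2 = {1, 3, 5}  B3 = {2, 4, 5}
Tree: B1–B2, B1–B3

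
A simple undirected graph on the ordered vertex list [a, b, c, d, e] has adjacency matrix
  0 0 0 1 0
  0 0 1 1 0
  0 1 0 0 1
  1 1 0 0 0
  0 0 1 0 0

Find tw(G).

A width-1 tree decomposition is:
Bags: B1 = {c, e}  B2 = {b, c}  B3 = {b, d}  B4 = {a, d}
Tree: B1–B2, B2–B3, B3–B4
Each bag holds 2 vertices, so the decomposition has width 1, which upper-bounds the treewidth. Any graph with an edge has treewidth ≥ 1, and G has the edge e–c. Hence tw(G) = 1 exactly.

1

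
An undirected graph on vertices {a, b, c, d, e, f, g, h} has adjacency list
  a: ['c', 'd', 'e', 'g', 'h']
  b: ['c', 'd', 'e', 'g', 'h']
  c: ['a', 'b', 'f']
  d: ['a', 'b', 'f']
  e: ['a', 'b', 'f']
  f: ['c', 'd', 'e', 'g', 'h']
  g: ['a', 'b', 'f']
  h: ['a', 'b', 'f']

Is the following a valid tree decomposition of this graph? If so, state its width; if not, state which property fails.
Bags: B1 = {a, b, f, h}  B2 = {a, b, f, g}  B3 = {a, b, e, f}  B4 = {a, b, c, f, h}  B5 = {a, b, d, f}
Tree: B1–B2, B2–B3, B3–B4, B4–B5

No — bags containing vertex h are not connected in the tree.

A tree decomposition must satisfy three properties: every vertex lies in some bag; for every edge, both endpoints lie together in some bag; and for every vertex, the bags containing it form a connected subtree. Here bags containing vertex h are not connected in the tree, so the decomposition is invalid.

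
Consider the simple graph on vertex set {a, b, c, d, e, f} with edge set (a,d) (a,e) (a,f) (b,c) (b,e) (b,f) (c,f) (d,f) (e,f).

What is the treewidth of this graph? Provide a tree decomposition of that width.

Every bag has size at most 3, so the width is 3 − 1 = 2 and tw(G) ≤ 2. Conversely, {a, d, f} is a clique of size 3, and the vertices of any clique must share a bag in every tree decomposition; so some bag has ≥ 3 vertices and tw(G) ≥ 2. The upper and lower bounds meet at 2, so that is the treewidth.

Treewidth 2.
Bags: B1 = {a, e, f}  B2 = {b, e, f}  B3 = {b, c, f}  B4 = {a, d, f}
Tree: B1–B2, B2–B3, B1–B4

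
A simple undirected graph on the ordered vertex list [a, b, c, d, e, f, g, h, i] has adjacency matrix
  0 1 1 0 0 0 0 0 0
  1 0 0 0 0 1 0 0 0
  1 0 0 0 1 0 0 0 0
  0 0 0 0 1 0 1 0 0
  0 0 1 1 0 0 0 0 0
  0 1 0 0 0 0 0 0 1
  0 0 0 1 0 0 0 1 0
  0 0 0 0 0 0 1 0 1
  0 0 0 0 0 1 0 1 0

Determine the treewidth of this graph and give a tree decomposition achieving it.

The largest bag has 3 vertices, giving width 2; this decomposition certifies tw(G) ≤ 2. The edges b–f–i–h–g–d–e–c–a–b form a cycle, so G is not a tree and its treewidth is at least 2. Therefore the treewidth is 2.

Treewidth 2.
Bags: B1 = {b, f, i}  B2 = {b, h, i}  B3 = {b, g, h}  B4 = {b, d, g}  B5 = {b, d, e}  B6 = {b, c, e}  B7 = {a, b, c}
Tree: B1–B2, B2–B3, B3–B4, B4–B5, B5–B6, B6–B7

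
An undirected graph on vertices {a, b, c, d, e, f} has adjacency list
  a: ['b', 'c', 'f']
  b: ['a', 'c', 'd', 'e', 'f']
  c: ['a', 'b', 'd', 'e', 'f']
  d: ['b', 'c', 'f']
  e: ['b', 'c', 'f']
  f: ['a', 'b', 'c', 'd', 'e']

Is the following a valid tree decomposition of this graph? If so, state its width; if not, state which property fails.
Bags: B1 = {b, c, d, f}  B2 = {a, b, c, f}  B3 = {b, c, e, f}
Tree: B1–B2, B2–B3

Vertex coverage: the bags together contain {a, b, c, d, e, f}, the full vertex set. Edge coverage: each edge of G has both endpoints in at least one bag. Running intersection: for every vertex, the bags containing it form a connected subtree. All three properties hold, so this is a valid tree decomposition of width max|bag| − 1 = 3, and hence tw(G) ≤ 3.

Yes; width 3.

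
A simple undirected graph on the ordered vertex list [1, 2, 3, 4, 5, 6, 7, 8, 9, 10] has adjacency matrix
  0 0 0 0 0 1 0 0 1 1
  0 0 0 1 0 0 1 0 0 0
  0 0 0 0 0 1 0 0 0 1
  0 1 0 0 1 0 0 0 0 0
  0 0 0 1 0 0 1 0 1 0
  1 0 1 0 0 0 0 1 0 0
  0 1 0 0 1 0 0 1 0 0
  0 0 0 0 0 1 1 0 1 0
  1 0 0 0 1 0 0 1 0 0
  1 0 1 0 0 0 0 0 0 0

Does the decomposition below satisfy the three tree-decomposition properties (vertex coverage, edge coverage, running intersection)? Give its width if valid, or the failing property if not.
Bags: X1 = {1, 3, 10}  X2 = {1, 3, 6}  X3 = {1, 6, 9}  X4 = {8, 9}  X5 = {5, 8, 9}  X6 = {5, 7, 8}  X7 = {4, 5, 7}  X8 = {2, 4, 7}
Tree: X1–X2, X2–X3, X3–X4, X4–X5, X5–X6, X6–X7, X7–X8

A tree decomposition must satisfy three properties: every vertex lies in some bag; for every edge, both endpoints lie together in some bag; and for every vertex, the bags containing it form a connected subtree. Here edge (6,8) lies in no bag, so the decomposition is invalid.

No — edge (6,8) lies in no bag.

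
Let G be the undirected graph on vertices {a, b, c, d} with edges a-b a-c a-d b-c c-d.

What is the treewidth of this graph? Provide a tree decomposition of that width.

Every bag has size at most 3, so the width is 3 − 1 = 2 and tw(G) ≤ 2. For the lower bound, the 3 vertices {a, c, d} are pairwise adjacent, and any tree decomposition puts a clique entirely inside one bag — forcing width ≥ 2. The upper and lower bounds meet at 2, so that is the treewidth.

Treewidth 2.
Bags: B1 = {a, b, c}  B2 = {a, c, d}
Tree: B1–B2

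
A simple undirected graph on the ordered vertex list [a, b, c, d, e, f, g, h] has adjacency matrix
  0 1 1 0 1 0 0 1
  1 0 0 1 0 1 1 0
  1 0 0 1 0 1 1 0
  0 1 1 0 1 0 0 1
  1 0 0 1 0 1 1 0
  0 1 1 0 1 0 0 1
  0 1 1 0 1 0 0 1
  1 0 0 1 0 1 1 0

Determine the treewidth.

A width-4 tree decomposition is:
Bags: B1 = {b, c, d, e, h}  B2 = {b, c, e, g, h}  B3 = {a, b, c, e, h}  B4 = {b, c, e, f, h}
Tree: B1–B2, B2–B3, B3–B4
The largest bag has 5 vertices, giving width 4; this decomposition certifies tw(G) ≤ 4. For the lower bound: the 5 vertex sets {d,e}, {c,g}, {a,b}, {h}, {f} are disjoint, each induces a connected subgraph, and every pair is joined by at least one edge of G. Contracting each set to a single vertex therefore yields K_{5} as a minor, and since treewidth is minor-monotone, tw(G) ≥ tw(K_{5}) = 4. Combining the bounds, tw(G) = 4.

4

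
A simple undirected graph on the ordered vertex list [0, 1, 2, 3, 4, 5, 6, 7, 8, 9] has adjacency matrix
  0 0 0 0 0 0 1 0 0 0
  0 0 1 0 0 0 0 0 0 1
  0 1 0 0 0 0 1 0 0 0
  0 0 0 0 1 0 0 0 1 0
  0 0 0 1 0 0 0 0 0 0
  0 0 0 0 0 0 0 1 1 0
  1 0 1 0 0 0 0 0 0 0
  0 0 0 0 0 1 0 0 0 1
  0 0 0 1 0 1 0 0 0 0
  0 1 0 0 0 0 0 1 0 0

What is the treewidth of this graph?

A width-1 tree decomposition is:
Bags: B1 = {3, 4}  B2 = {3, 8}  B3 = {5, 8}  B4 = {5, 7}  B5 = {7, 9}  B6 = {1, 9}  B7 = {1, 2}  B8 = {2, 6}  B9 = {0, 6}
Tree: B1–B2, B2–B3, B3–B4, B4–B5, B5–B6, B6–B7, B7–B8, B8–B9
Every bag has size at most 2, so the width is 2 − 1 = 1 and tw(G) ≤ 1. Since G has at least one edge (e.g. 4–3), it is not an edgeless graph, so tw(G) ≥ 1. Combining the bounds, tw(G) = 1.

1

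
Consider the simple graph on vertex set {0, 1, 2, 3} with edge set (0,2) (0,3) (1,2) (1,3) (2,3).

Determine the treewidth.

A width-2 tree decomposition is:
Bags: B1 = {0, 2, 3}  B2 = {1, 2, 3}
Tree: B1–B2
The largest bag has 3 vertices, giving width 2; this decomposition certifies tw(G) ≤ 2. Conversely, {0, 2, 3} is a clique of size 3, and the vertices of any clique must share a bag in every tree decomposition; so some bag has ≥ 3 vertices and tw(G) ≥ 2. Therefore the treewidth is 2.

2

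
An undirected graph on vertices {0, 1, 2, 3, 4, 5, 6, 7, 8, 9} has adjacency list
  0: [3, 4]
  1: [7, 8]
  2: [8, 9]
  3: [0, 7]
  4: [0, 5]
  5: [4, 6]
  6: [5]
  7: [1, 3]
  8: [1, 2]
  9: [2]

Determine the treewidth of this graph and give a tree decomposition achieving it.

Treewidth 1.
One such decomposition:
Bags: B1 = {2, 9}  B2 = {2, 8}  B3 = {1, 8}  B4 = {1, 7}  B5 = {3, 7}  B6 = {0, 3}  B7 = {0, 4}  B8 = {4, 5}  B9 = {5, 6}
Tree: B1–B2, B2–B3, B3–B4, B4–B5, B5–B6, B6–B7, B7–B8, B8–B9

The largest bag has 2 vertices, giving width 1; this decomposition certifies tw(G) ≤ 1. Since G has at least one edge (e.g. 9–2), it is not an edgeless graph, so tw(G) ≥ 1. The upper and lower bounds meet at 1, so that is the treewidth.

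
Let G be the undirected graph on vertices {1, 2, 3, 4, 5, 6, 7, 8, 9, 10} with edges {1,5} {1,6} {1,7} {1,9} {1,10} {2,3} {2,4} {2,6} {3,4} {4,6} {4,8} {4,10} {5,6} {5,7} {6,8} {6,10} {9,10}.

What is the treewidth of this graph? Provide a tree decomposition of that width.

Treewidth 2.
One optimal decomposition is:
Bags: B1 = {1, 6, 10}  B2 = {4, 6, 10}  B3 = {1, 5, 6}  B4 = {2, 4, 6}  B5 = {1, 9, 10}  B6 = {4, 6, 8}  B7 = {2, 3, 4}  B8 = {1, 5, 7}
Tree: B1–B2, B1–B3, B2–B4, B1–B5, B2–B6, B4–B7, B3–B8

Each bag holds 3 vertices, so the decomposition has width 2, which upper-bounds the treewidth. For the lower bound, the 3 vertices {1, 9, 10} are pairwise adjacent, and any tree decomposition puts a clique entirely inside one bag — forcing width ≥ 2. The upper and lower bounds meet at 2, so that is the treewidth.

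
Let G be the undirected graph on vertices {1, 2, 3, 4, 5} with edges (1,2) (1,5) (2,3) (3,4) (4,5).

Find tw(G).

A width-2 tree decomposition is:
Bags: B1 = {2, 3, 4}  B2 = {2, 4, 5}  B3 = {1, 2, 5}
Tree: B1–B2, B2–B3
Each bag holds 3 vertices, so the decomposition has width 2, which upper-bounds the treewidth. For the lower bound, G contains the cycle 2–3–4–5–1–2, so G is not a forest; only forests have treewidth ≤ 1, hence tw(G) ≥ 2. Combining the bounds, tw(G) = 2.

2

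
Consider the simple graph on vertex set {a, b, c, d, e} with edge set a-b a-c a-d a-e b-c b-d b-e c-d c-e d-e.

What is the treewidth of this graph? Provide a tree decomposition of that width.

With just one bag of size 5, the width is 5 − 1 = 4, so tw(G) ≤ 4. On the other hand G contains the 5-clique {a, b, c, d, e}. A clique must lie in a single bag of any decomposition, so no decomposition can have width below 4. The upper and lower bounds meet at 4, so that is the treewidth.

Treewidth 4.
One optimal decomposition is:
Bags: B1 = {a, b, c, d, e}
Tree: (single bag)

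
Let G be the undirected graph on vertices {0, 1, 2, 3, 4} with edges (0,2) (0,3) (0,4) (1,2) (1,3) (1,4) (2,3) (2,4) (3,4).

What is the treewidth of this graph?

A width-3 tree decomposition is:
Bags: B1 = {0, 2, 3, 4}  B2 = {1, 2, 3, 4}
Tree: B1–B2
The largest bag has 4 vertices, giving width 3; this decomposition certifies tw(G) ≤ 3. For the lower bound, the 4 vertices {0, 2, 3, 4} are pairwise adjacent, and any tree decomposition puts a clique entirely inside one bag — forcing width ≥ 3. Hence tw(G) = 3 exactly.

3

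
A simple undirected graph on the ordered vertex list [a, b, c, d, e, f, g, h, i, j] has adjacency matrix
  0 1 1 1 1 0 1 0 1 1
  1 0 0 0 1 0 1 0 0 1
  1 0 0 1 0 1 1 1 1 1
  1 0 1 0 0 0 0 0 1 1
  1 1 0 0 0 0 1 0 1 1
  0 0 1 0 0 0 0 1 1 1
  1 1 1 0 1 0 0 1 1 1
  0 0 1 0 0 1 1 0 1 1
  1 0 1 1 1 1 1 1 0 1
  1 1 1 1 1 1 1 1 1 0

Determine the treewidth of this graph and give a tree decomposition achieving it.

The largest bag has 5 vertices, giving width 4; this decomposition certifies tw(G) ≤ 4. For the lower bound, the 5 vertices {a, b, e, g, j} are pairwise adjacent, and any tree decomposition puts a clique entirely inside one bag — forcing width ≥ 4. The upper and lower bounds meet at 4, so that is the treewidth.

Treewidth 4.
Bags: B1 = {c, g, h, i, j}  B2 = {a, c, g, i, j}  B3 = {c, f, h, i, j}  B4 = {a, e, g, i, j}  B5 = {a, c, d, i, j}  B6 = {a, b, e, g, j}
Tree: B1–B2, B1–B3, B2–B4, B2–B5, B4–B6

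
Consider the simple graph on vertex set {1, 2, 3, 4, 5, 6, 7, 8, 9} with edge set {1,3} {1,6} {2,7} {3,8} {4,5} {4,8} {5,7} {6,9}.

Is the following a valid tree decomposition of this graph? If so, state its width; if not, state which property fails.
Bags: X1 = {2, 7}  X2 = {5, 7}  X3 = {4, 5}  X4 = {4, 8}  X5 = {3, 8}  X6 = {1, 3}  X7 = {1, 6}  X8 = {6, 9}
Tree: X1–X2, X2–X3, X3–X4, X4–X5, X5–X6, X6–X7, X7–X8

Checking the three conditions: (i) the bags cover all of {1, 2, 3, 4, 5, 6, 7, 8, 9}; (ii) for each edge, some bag contains both endpoints; (iii) the bags containing any fixed vertex form a subtree. All hold, so the decomposition is valid with width 2 − 1 = 1.

Yes; width 1.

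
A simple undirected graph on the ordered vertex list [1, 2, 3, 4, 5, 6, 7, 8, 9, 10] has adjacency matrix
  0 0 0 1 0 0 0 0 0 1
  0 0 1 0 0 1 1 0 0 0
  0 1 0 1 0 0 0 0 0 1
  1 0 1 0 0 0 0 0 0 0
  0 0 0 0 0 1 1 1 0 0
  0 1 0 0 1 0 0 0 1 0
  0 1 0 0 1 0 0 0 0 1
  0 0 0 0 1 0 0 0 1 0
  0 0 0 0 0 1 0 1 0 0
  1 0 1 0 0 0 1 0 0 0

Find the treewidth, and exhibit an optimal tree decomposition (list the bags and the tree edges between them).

Every bag has size at most 3, so the width is 3 − 1 = 2 and tw(G) ≤ 2. For the lower bound, G contains the cycle 8–9–6–5–8, so G is not a forest; only forests have treewidth ≤ 1, hence tw(G) ≥ 2. Combining the bounds, tw(G) = 2.

Treewidth 2.
Bags: B1 = {5, 8, 9}  B2 = {5, 6, 9}  B3 = {5, 6, 7}  B4 = {2, 6, 7}  B5 = {2, 7, 10}  B6 = {2, 3, 10}  B7 = {1, 3, 10}  B8 = {1, 3, 4}
Tree: B1–B2, B2–B3, B3–B4, B4–B5, B5–B6, B6–B7, B7–B8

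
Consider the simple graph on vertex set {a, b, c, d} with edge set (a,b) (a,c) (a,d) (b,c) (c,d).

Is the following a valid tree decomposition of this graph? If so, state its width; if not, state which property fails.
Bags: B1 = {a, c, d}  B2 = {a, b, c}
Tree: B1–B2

Yes; width 2.

Every vertex of G appears in some bag (union = {a, b, c, d}); every edge is covered by a bag; and for each vertex v the set of bags containing v is connected in the bag tree. The decomposition is therefore valid. The largest bag has 3 vertices, so the width is 2.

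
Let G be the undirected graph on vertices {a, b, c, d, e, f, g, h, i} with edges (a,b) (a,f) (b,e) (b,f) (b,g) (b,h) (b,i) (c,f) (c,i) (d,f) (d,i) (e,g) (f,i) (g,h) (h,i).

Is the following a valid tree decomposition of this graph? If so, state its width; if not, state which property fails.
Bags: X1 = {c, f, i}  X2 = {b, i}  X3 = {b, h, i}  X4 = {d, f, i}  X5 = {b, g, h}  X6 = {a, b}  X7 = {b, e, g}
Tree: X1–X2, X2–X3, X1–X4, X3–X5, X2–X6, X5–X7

A tree decomposition must satisfy three properties: every vertex lies in some bag; for every edge, both endpoints lie together in some bag; and for every vertex, the bags containing it form a connected subtree. Here edge (f,b) lies in no bag, so the decomposition is invalid.

No — edge (f,b) lies in no bag.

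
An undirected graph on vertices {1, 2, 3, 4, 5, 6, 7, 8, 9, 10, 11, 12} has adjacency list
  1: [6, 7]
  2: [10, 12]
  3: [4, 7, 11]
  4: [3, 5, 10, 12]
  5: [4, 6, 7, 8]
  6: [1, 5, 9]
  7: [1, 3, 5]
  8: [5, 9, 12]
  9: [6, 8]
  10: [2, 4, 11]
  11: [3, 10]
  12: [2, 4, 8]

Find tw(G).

A width-3 tree decomposition is:
Bags: B1 = {2, 3, 10, 11}  B2 = {2, 3, 4, 10}  B3 = {2, 3, 4, 12}  B4 = {3, 4, 7, 12}  B5 = {4, 5, 7, 12}  B6 = {5, 7, 8, 12}  B7 = {1, 5, 7, 8}  B8 = {1, 5, 6, 8}  B9 = {1, 6, 8, 9}
Tree: B1–B2, B2–B3, B3–B4, B4–B5, B5–B6, B6–B7, B7–B8, B8–B9
The largest bag has 4 vertices, giving width 3; this decomposition certifies tw(G) ≤ 3. For the lower bound: the 4 vertex sets {2,10,11}, {3}, {4}, {5,7,8,12} are disjoint, each induces a connected subgraph, and every pair is joined by at least one edge of G. Contracting each set to a single vertex therefore yields K_{4} as a minor, and since treewidth is minor-monotone, tw(G) ≥ tw(K_{4}) = 3. Combining the bounds, tw(G) = 3.

3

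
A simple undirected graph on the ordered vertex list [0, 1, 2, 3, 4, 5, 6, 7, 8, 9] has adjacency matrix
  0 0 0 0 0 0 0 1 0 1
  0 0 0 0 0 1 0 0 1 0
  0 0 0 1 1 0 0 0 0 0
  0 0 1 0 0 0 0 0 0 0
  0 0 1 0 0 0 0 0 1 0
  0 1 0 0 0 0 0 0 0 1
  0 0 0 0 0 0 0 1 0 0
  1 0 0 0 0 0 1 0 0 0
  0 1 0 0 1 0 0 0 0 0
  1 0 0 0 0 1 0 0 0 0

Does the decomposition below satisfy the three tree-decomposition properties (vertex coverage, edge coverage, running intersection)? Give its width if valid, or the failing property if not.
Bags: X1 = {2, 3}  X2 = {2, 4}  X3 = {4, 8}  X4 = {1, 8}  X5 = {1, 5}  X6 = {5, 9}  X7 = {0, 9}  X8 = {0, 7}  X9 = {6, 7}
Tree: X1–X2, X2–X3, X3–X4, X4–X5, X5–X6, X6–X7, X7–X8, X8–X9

Every vertex of G appears in some bag (union = {0, 1, 2, 3, 4, 5, 6, 7, 8, 9}); every edge is covered by a bag; and for each vertex v the set of bags containing v is connected in the bag tree. The decomposition is therefore valid. The largest bag has 2 vertices, so the width is 1.

Yes; width 1.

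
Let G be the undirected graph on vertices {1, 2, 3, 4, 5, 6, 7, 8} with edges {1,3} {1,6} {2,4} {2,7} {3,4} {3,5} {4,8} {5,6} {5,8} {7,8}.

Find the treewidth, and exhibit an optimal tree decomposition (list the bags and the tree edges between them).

The largest bag has 3 vertices, giving width 2; this decomposition certifies tw(G) ≤ 2. The edges 6–1–3–5–6 form a cycle, so G is not a tree and its treewidth is at least 2. Hence tw(G) = 2 exactly.

Treewidth 2.
One such decomposition:
Bags: B1 = {1, 5, 6}  B2 = {1, 3, 5}  B3 = {3, 5, 8}  B4 = {3, 4, 8}  B5 = {4, 7, 8}  B6 = {2, 4, 7}
Tree: B1–B2, B2–B3, B3–B4, B4–B5, B5–B6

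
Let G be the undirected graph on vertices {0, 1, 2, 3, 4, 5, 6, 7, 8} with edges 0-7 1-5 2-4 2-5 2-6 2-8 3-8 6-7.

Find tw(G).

1

A width-1 tree decomposition is:
Bags: B1 = {2, 5}  B2 = {2, 6}  B3 = {2, 4}  B4 = {2, 8}  B5 = {3, 8}  B6 = {6, 7}  B7 = {1, 5}  B8 = {0, 7}
Tree: B1–B2, B1–B3, B2–B4, B4–B5, B2–B6, B1–B7, B6–B8
Each bag holds 2 vertices, so the decomposition has width 1, which upper-bounds the treewidth. Since G has at least one edge (e.g. 5–2), it is not an edgeless graph, so tw(G) ≥ 1. The upper and lower bounds meet at 1, so that is the treewidth.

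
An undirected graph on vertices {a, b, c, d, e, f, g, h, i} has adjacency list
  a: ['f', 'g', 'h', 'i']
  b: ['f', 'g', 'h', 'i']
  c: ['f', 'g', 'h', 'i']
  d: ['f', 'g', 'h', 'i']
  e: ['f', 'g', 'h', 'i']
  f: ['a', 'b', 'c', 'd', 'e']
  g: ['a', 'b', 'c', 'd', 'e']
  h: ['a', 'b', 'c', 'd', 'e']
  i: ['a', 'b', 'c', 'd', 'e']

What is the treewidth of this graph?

4

A width-4 tree decomposition is:
Bags: B1 = {c, f, g, h, i}  B2 = {d, f, g, h, i}  B3 = {e, f, g, h, i}  B4 = {a, f, g, h, i}  B5 = {b, f, g, h, i}
Tree: B1–B2, B2–B3, B3–B4, B4–B5
Each bag holds 5 vertices, so the decomposition has width 4, which upper-bounds the treewidth. For the lower bound: the 5 vertex sets {c,g}, {d,i}, {e,h}, {f}, {a} are disjoint, each induces a connected subgraph, and every pair is joined by at least one edge of G. Contracting each set to a single vertex therefore yields K_{5} as a minor, and since treewidth is minor-monotone, tw(G) ≥ tw(K_{5}) = 4. Hence tw(G) = 4 exactly.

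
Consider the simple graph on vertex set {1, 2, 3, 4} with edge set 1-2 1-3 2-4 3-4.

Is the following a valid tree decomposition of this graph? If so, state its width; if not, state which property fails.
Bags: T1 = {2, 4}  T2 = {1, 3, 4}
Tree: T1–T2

A tree decomposition must satisfy three properties: every vertex lies in some bag; for every edge, both endpoints lie together in some bag; and for every vertex, the bags containing it form a connected subtree. Here edge (1,2) lies in no bag, so the decomposition is invalid.

No — edge (1,2) lies in no bag.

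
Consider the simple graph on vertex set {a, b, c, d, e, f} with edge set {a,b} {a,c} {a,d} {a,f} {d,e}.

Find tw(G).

A width-1 tree decomposition is:
Bags: B1 = {a, f}  B2 = {a, d}  B3 = {a, b}  B4 = {d, e}  B5 = {a, c}
Tree: B1–B2, B1–B3, B2–B4, B3–B5
Every bag has size at most 2, so the width is 2 − 1 = 1 and tw(G) ≤ 1. G has an edge, so its treewidth is at least 1. Therefore the treewidth is 1.

1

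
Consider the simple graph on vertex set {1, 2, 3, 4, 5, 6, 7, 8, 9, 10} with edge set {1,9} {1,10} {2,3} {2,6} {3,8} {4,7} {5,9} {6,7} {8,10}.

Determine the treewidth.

1

A width-1 tree decomposition is:
Bags: B1 = {4, 7}  B2 = {6, 7}  B3 = {2, 6}  B4 = {2, 3}  B5 = {3, 8}  B6 = {8, 10}  B7 = {1, 10}  B8 = {1, 9}  B9 = {5, 9}
Tree: B1–B2, B2–B3, B3–B4, B4–B5, B5–B6, B6–B7, B7–B8, B8–B9
The largest bag has 2 vertices, giving width 1; this decomposition certifies tw(G) ≤ 1. G has an edge, so its treewidth is at least 1. Combining the bounds, tw(G) = 1.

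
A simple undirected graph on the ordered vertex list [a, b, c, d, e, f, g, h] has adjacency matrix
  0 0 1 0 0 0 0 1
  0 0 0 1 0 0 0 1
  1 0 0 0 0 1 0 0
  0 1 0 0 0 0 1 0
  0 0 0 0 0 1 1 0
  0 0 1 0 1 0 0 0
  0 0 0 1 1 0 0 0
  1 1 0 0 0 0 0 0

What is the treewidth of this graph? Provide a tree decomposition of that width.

Treewidth 2.
One optimal decomposition is:
Bags: B1 = {a, b, h}  B2 = {a, b, d}  B3 = {a, d, g}  B4 = {a, e, g}  B5 = {a, e, f}  B6 = {a, c, f}
Tree: B1–B2, B2–B3, B3–B4, B4–B5, B5–B6

Each bag holds 3 vertices, so the decomposition has width 2, which upper-bounds the treewidth. The edges a–h–b–d–g–e–f–c–a form a cycle, so G is not a tree and its treewidth is at least 2. Therefore the treewidth is 2.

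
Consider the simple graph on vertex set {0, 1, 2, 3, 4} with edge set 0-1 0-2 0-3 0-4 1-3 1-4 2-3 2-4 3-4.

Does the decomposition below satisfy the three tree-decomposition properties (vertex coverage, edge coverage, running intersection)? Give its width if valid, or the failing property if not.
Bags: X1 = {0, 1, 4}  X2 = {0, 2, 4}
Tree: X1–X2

No — vertex 3 appears in no bag.

A tree decomposition must satisfy three properties: every vertex lies in some bag; for every edge, both endpoints lie together in some bag; and for every vertex, the bags containing it form a connected subtree. Here vertex 3 appears in no bag, so the decomposition is invalid.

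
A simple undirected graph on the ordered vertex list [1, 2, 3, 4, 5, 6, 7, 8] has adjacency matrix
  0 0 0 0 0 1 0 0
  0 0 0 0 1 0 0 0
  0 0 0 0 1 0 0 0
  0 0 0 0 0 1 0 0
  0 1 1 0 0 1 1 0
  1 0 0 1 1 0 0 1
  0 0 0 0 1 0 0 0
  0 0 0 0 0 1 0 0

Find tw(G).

1

A width-1 tree decomposition is:
Bags: B1 = {6, 8}  B2 = {1, 6}  B3 = {5, 6}  B4 = {4, 6}  B5 = {3, 5}  B6 = {5, 7}  B7 = {2, 5}
Tree: B1–B2, B2–B3, B1–B4, B3–B5, B5–B6, B5–B7
The largest bag has 2 vertices, giving width 1; this decomposition certifies tw(G) ≤ 1. G has an edge, so its treewidth is at least 1. Combining the bounds, tw(G) = 1.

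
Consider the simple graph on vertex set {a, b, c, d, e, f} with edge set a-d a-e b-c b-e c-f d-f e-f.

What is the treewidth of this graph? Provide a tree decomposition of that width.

Every bag has size at most 3, so the width is 3 − 1 = 2 and tw(G) ≤ 2. The edges c–b–e–f–c form a cycle, so G is not a tree and its treewidth is at least 2. The upper and lower bounds meet at 2, so that is the treewidth.

Treewidth 2.
Bags: B1 = {b, c, f}  B2 = {b, e, f}  B3 = {d, e, f}  B4 = {a, d, e}
Tree: B1–B2, B2–B3, B3–B4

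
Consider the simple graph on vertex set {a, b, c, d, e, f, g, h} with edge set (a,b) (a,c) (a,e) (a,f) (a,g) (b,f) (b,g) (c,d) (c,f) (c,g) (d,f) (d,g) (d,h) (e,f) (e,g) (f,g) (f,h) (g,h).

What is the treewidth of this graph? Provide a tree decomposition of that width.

Every bag has size at most 4, so the width is 4 − 1 = 3 and tw(G) ≤ 3. On the other hand G contains the 4-clique {d, f, g, h}. A clique must lie in a single bag of any decomposition, so no decomposition can have width below 3. Hence tw(G) = 3 exactly.

Treewidth 3.
One optimal decomposition is:
Bags: B1 = {a, e, f, g}  B2 = {a, b, f, g}  B3 = {a, c, f, g}  B4 = {c, d, f, g}  B5 = {d, f, g, h}
Tree: B1–B2, B2–B3, B3–B4, B4–B5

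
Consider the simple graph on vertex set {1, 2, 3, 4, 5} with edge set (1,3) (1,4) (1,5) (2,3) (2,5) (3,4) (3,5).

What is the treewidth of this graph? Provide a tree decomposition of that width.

Treewidth 2.
Bags: B1 = {2, 3, 5}  B2 = {1, 3, 5}  B3 = {1, 3, 4}
Tree: B1–B2, B2–B3

The largest bag has 3 vertices, giving width 2; this decomposition certifies tw(G) ≤ 2. For the lower bound, the 3 vertices {1, 3, 4} are pairwise adjacent, and any tree decomposition puts a clique entirely inside one bag — forcing width ≥ 2. The upper and lower bounds meet at 2, so that is the treewidth.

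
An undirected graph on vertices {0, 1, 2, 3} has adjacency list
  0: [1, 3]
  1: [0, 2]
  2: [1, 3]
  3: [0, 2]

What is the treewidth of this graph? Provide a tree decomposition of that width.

Treewidth 2.
One optimal decomposition is:
Bags: B1 = {0, 1, 3}  B2 = {1, 2, 3}
Tree: B1–B2

Each bag holds 3 vertices, so the decomposition has width 2, which upper-bounds the treewidth. The edges 3–0–1–2–3 form a cycle, so G is not a tree and its treewidth is at least 2. Hence tw(G) = 2 exactly.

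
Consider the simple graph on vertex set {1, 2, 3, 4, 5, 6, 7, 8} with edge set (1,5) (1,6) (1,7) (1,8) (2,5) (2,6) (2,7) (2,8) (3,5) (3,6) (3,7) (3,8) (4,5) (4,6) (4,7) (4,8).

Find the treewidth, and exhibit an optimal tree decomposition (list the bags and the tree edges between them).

Every bag has size at most 5, so the width is 5 − 1 = 4 and tw(G) ≤ 4. For the lower bound: the 5 vertex sets {4,5}, {2,6}, {3,8}, {1}, {7} are disjoint, each induces a connected subgraph, and every pair is joined by at least one edge of G. Contracting each set to a single vertex therefore yields K_{5} as a minor, and since treewidth is minor-monotone, tw(G) ≥ tw(K_{5}) = 4. Combining the bounds, tw(G) = 4.

Treewidth 4.
One such decomposition:
Bags: B1 = {1, 2, 3, 4, 5}  B2 = {1, 2, 3, 4, 6}  B3 = {1, 2, 3, 4, 8}  B4 = {1, 2, 3, 4, 7}
Tree: B1–B2, B2–B3, B3–B4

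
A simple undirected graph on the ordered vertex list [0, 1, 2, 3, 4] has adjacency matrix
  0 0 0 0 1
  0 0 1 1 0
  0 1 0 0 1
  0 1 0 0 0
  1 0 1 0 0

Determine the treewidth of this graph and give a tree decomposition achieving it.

Treewidth 1.
One such decomposition:
Bags: B1 = {1, 3}  B2 = {1, 2}  B3 = {2, 4}  B4 = {0, 4}
Tree: B1–B2, B2–B3, B3–B4

Each bag holds 2 vertices, so the decomposition has width 1, which upper-bounds the treewidth. G has an edge, so its treewidth is at least 1. The upper and lower bounds meet at 1, so that is the treewidth.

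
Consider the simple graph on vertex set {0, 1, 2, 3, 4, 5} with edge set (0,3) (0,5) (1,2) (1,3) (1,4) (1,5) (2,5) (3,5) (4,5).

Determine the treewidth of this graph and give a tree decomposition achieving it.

The largest bag has 3 vertices, giving width 2; this decomposition certifies tw(G) ≤ 2. On the other hand G contains the 3-clique {0, 3, 5}. A clique must lie in a single bag of any decomposition, so no decomposition can have width below 2. The upper and lower bounds meet at 2, so that is the treewidth.

Treewidth 2.
Bags: B1 = {1, 3, 5}  B2 = {0, 3, 5}  B3 = {1, 4, 5}  B4 = {1, 2, 5}
Tree: B1–B2, B1–B3, B3–B4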